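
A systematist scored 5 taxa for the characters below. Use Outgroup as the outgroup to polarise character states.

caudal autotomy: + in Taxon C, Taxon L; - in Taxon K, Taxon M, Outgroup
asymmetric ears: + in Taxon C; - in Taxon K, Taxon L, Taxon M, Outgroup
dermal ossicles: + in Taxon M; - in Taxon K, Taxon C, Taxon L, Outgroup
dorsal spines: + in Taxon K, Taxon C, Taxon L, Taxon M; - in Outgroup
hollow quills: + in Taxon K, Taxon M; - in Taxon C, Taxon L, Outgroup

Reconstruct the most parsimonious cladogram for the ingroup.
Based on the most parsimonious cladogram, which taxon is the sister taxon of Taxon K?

Taxon M

The outgroup has state '-' for every character, so '+' is the derived state throughout.
caudal autotomy: derived state '+' in Taxon C and Taxon L only — synapomorphy for {Taxon C, Taxon L}.
asymmetric ears (derived state '+') is unique to Taxon C (autapomorphy; uninformative for grouping).
dermal ossicles (derived state '+') is unique to Taxon M (autapomorphy; uninformative for grouping).
All ingroup taxa share the derived state '+' for dorsal spines; it defines the ingroup but does not resolve relationships within it.
hollow quills (derived state '+') is shared by Taxon K and Taxon M — a synapomorphy uniting that clade.
Most parsimonious ingroup topology: ((Taxon L,Taxon C),(Taxon K,Taxon M)).
Taxon K and Taxon M form a cherry on this tree, so they are sister taxa.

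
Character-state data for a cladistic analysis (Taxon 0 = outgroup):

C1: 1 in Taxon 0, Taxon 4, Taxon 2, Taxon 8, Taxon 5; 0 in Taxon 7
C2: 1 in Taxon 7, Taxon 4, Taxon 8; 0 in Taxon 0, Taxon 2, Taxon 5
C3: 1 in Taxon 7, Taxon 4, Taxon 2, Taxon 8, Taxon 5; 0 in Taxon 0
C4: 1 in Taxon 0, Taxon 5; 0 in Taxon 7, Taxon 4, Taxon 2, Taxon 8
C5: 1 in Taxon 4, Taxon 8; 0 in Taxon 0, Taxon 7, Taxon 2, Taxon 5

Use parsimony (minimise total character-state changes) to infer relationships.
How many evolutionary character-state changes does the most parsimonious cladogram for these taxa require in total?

Character polarity is set by the outgroup: the derived state is whichever differs from the outgroup's state, so for C1, C4 the derived state is '0', and for the remaining characters it is '1'.
C1: derived state '0' in Taxon 7 only — an autapomorphy, so it tells us nothing about relationships among taxa.
C2: derived state '1' in Taxon 4, Taxon 7, and Taxon 8 only — synapomorphy for {Taxon 4, Taxon 7, Taxon 8}.
C3 (derived state '1') is shared by all ingroup taxa — unites the whole ingroup.
C4: derived state '0' in Taxon 2, Taxon 4, Taxon 7, and Taxon 8 only — synapomorphy for {Taxon 2, Taxon 4, Taxon 7, Taxon 8}.
C5: derived state '1' in Taxon 4 and Taxon 8 only — synapomorphy for {Taxon 4, Taxon 8}.
Most parsimonious ingroup topology: (((Taxon 7,(Taxon 4,Taxon 8)),Taxon 2),Taxon 5).
Changes per character on this tree: C1: 1; C2: 1; C3: 1; C4: 1; C5: 1.
Total = 5.

5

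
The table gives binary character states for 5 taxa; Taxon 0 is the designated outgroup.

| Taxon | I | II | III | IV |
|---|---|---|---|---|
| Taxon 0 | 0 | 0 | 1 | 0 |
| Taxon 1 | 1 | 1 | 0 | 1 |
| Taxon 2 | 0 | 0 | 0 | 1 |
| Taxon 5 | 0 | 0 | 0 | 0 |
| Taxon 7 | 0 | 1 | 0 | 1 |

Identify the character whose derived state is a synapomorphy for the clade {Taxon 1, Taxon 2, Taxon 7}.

IV

Character polarity is set by the outgroup: the derived state is whichever differs from the outgroup's state, so for III the derived state is '0', and for the remaining characters it is '1'.
I (derived state '1') is unique to Taxon 1 (autapomorphy; uninformative for grouping).
II: derived state '1' in Taxon 1 and Taxon 7 only — synapomorphy for {Taxon 1, Taxon 7}.
All ingroup taxa share the derived state '0' for III; it defines the ingroup but does not resolve relationships within it.
Only Taxon 1, Taxon 2, and Taxon 7 show the derived state '1' for IV, supporting them as a clade.
Most parsimonious ingroup topology: (((Taxon 1,Taxon 7),Taxon 2),Taxon 5).
The clade {Taxon 1, Taxon 2, Taxon 7} is supported by IV: its derived state '1' occurs in exactly those taxa and in no other taxon (including the outgroup).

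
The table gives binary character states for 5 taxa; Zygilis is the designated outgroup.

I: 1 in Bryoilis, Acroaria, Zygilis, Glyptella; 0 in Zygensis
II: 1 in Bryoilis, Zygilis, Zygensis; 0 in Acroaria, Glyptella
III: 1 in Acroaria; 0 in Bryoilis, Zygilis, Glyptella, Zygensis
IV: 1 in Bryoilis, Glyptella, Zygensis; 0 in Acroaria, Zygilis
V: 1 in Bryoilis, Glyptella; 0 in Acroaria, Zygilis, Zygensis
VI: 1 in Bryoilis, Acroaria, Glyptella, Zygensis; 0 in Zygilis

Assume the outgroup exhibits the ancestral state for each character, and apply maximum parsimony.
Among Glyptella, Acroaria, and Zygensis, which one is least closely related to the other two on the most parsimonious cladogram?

Acroaria

Character polarity is set by the outgroup: the derived state is whichever differs from the outgroup's state, so for I, II the derived state is '0', and for the remaining characters it is '1'.
I: derived state '0' in Zygensis only — an autapomorphy, so it tells us nothing about relationships among taxa.
II groups Acroaria and Glyptella, which is incompatible with the clades supported by the remaining characters; treating it as convergent (homoplasy) costs fewer steps than any alternative tree.
III (derived state '1') is unique to Acroaria (autapomorphy; uninformative for grouping).
Only Bryoilis, Glyptella, and Zygensis show the derived state '1' for IV, supporting them as a clade.
V: derived state '1' in Bryoilis and Glyptella only — synapomorphy for {Bryoilis, Glyptella}.
All ingroup taxa share the derived state '1' for VI; it defines the ingroup but does not resolve relationships within it.
Most parsimonious ingroup topology: (((Bryoilis,Glyptella),Zygensis),Acroaria).
Zygensis and Glyptella share a more recent common ancestor with each other than either does with Acroaria, so Acroaria is the least closely related of the three.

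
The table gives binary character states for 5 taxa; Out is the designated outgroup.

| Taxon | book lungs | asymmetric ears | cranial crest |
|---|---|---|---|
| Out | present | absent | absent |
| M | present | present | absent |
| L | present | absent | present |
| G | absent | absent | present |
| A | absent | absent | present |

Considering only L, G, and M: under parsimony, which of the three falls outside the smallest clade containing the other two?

M

Character polarity is set by the outgroup: the derived state is whichever differs from the outgroup's state, so for book lungs the derived state is 'absent', and for the remaining characters it is 'present'.
Only A and G show the derived state 'absent' for book lungs, supporting them as a clade.
asymmetric ears: derived state 'present' in M only — an autapomorphy, so it tells us nothing about relationships among taxa.
cranial crest (derived state 'present') is shared by A, G, and L — a synapomorphy uniting that clade.
Most parsimonious ingroup topology: (M,(L,(G,A))).
G and L share a more recent common ancestor with each other than either does with M, so M is the least closely related of the three.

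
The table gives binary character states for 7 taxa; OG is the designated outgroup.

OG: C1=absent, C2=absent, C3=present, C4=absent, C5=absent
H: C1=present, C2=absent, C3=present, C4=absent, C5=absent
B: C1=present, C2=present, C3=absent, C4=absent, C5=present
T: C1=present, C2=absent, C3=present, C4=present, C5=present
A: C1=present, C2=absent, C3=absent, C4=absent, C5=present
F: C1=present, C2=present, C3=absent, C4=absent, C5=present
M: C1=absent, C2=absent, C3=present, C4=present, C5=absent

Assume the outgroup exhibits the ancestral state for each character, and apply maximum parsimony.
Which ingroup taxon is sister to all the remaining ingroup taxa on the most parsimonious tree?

M

Character polarity is set by the outgroup: the derived state is whichever differs from the outgroup's state, so for C3 the derived state is 'absent', and for the remaining characters it is 'present'.
Only A, B, F, H, and T show the derived state 'present' for C1, supporting them as a clade.
Only B and F show the derived state 'present' for C2, supporting them as a clade.
C3 (derived state 'absent') is shared by A, B, and F — a synapomorphy uniting that clade.
C4 groups M and T, which is incompatible with the clades supported by the remaining characters; treating it as convergent (homoplasy) costs fewer steps than any alternative tree.
C5: derived state 'present' in A, B, F, and T only — synapomorphy for {A, B, F, T}.
Most parsimonious ingroup topology: ((H,(((B,F),A),T)),M).
M is sister to the clade containing all other ingroup taxa, so it is the earliest-diverging (most basal) ingroup lineage.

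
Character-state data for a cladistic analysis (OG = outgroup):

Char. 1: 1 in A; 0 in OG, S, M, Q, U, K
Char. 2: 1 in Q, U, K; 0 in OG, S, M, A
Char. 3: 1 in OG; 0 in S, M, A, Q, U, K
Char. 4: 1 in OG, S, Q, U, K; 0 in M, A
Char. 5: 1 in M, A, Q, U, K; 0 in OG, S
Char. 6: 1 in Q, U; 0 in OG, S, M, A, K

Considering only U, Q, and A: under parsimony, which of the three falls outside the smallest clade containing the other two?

A

Character polarity is set by the outgroup: the derived state is whichever differs from the outgroup's state, so for Char. 3, Char. 4 the derived state is '0', and for the remaining characters it is '1'.
Char. 1 (derived state '1') is unique to A (autapomorphy; uninformative for grouping).
Only K, Q, and U show the derived state '1' for Char. 2, supporting them as a clade.
Char. 3 (derived state '0') is shared by all ingroup taxa — unites the whole ingroup.
Char. 4 (derived state '0') is shared by A and M — a synapomorphy uniting that clade.
Char. 5: derived state '1' in A, K, M, Q, and U only — synapomorphy for {A, K, M, Q, U}.
Only Q and U show the derived state '1' for Char. 6, supporting them as a clade.
Most parsimonious ingroup topology: (S,((M,A),((Q,U),K))).
Q and U share a more recent common ancestor with each other than either does with A, so A is the least closely related of the three.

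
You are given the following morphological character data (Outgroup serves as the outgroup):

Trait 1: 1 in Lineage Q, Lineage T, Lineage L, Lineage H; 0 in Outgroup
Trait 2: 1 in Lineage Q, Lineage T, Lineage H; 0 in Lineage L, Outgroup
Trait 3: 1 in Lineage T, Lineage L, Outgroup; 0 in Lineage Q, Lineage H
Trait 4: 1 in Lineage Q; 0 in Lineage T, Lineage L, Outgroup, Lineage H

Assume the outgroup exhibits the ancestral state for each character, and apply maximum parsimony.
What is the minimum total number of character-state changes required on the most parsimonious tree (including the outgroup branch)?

Character polarity is set by the outgroup: the derived state is whichever differs from the outgroup's state, so for Trait 3 the derived state is '0', and for the remaining characters it is '1'.
All ingroup taxa share the derived state '1' for Trait 1; it defines the ingroup but does not resolve relationships within it.
Trait 2 (derived state '1') is shared by Lineage H, Lineage Q, and Lineage T — a synapomorphy uniting that clade.
Trait 3: derived state '0' in Lineage H and Lineage Q only — synapomorphy for {Lineage H, Lineage Q}.
Trait 4 (derived state '1') is unique to Lineage Q (autapomorphy; uninformative for grouping).
Most parsimonious ingroup topology: (((Lineage H,Lineage Q),Lineage T),Lineage L).
Changes per character on this tree: Trait 1: 1; Trait 2: 1; Trait 3: 1; Trait 4: 1.
Total = 4.

4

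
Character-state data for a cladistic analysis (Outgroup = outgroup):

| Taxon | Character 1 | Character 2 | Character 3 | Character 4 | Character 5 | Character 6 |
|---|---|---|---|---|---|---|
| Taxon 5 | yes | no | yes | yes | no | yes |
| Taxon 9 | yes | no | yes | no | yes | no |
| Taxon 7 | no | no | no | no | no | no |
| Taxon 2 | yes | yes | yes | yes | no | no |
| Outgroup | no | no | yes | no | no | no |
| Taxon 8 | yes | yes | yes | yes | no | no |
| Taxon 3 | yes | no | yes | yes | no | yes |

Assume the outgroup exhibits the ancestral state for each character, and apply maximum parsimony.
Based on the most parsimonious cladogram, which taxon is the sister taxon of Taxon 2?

Taxon 8

Character polarity is set by the outgroup: the derived state is whichever differs from the outgroup's state, so for Character 3 the derived state is 'no', and for the remaining characters it is 'yes'.
Character 1 (derived state 'yes') is shared by Taxon 2, Taxon 3, Taxon 5, Taxon 8, and Taxon 9 — a synapomorphy uniting that clade.
Only Taxon 2 and Taxon 8 show the derived state 'yes' for Character 2, supporting them as a clade.
Character 3: derived state 'no' in Taxon 7 only — an autapomorphy, so it tells us nothing about relationships among taxa.
Character 4: derived state 'yes' in Taxon 2, Taxon 3, Taxon 5, and Taxon 8 only — synapomorphy for {Taxon 2, Taxon 3, Taxon 5, Taxon 8}.
Character 5: derived state 'yes' in Taxon 9 only — an autapomorphy, so it tells us nothing about relationships among taxa.
Only Taxon 3 and Taxon 5 show the derived state 'yes' for Character 6, supporting them as a clade.
Most parsimonious ingroup topology: ((((Taxon 8,Taxon 2),(Taxon 5,Taxon 3)),Taxon 9),Taxon 7).
Taxon 2 and Taxon 8 form a cherry on this tree, so they are sister taxa.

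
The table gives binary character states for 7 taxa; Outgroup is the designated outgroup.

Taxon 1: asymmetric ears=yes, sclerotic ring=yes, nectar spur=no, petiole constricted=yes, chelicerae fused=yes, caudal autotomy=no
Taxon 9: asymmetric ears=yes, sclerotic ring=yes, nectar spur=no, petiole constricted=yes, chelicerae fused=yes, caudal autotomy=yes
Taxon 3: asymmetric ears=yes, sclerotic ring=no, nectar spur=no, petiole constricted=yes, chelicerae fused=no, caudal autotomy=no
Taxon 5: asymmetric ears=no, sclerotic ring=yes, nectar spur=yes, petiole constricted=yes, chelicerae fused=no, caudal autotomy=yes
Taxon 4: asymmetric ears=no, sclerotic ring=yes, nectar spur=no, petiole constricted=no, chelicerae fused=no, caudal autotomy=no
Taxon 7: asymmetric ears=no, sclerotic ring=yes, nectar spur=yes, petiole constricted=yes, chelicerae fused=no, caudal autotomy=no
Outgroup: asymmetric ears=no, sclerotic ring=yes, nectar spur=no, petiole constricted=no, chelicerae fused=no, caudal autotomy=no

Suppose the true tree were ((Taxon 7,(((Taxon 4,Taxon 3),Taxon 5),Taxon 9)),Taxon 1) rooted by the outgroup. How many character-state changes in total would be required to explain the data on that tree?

Map each character onto ((Taxon 7,(((Taxon 4,Taxon 3),Taxon 5),Taxon 9)),Taxon 1) (rooted by Outgroup) and count the minimum state changes it requires (Fitch parsimony):
asymmetric ears: 3; sclerotic ring: 1; nectar spur: 2; petiole constricted: 2; chelicerae fused: 2; caudal autotomy: 2.
Total tree length = 12.

12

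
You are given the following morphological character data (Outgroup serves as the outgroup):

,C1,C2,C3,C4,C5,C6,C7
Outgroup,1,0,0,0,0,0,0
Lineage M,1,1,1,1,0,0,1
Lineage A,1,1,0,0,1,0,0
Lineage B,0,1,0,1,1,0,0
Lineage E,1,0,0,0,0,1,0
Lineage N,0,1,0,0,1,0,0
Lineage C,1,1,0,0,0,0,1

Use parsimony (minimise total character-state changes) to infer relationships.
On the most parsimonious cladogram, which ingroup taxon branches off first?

Character polarity is set by the outgroup: the derived state is whichever differs from the outgroup's state, so for C1 the derived state is '0', and for the remaining characters it is '1'.
Only Lineage B and Lineage N show the derived state '0' for C1, supporting them as a clade.
C2: derived state '1' in Lineage A, Lineage B, Lineage C, Lineage M, and Lineage N only — synapomorphy for {Lineage A, Lineage B, Lineage C, Lineage M, Lineage N}.
C3: derived state '1' in Lineage M only — an autapomorphy, so it tells us nothing about relationships among taxa.
C4 groups Lineage B and Lineage M, which is incompatible with the clades supported by the remaining characters; treating it as convergent (homoplasy) costs fewer steps than any alternative tree.
C5 (derived state '1') is shared by Lineage A, Lineage B, and Lineage N — a synapomorphy uniting that clade.
C6 (derived state '1') is unique to Lineage E (autapomorphy; uninformative for grouping).
Only Lineage C and Lineage M show the derived state '1' for C7, supporting them as a clade.
Most parsimonious ingroup topology: (((Lineage M,Lineage C),(Lineage A,(Lineage B,Lineage N))),Lineage E).
Lineage E is sister to the clade containing all other ingroup taxa, so it is the earliest-diverging (most basal) ingroup lineage.

Lineage E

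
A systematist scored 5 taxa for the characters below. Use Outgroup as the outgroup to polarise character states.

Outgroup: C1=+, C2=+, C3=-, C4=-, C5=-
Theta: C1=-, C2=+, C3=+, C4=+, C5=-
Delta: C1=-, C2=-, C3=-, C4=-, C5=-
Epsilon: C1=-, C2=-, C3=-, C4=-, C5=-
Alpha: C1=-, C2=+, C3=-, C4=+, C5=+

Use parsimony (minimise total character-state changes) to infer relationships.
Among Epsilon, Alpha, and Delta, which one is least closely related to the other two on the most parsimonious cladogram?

Alpha

Character polarity is set by the outgroup: the derived state is whichever differs from the outgroup's state, so for C1, C2 the derived state is '-', and for the remaining characters it is '+'.
C1 (derived state '-') is shared by all ingroup taxa — unites the whole ingroup.
C2 (derived state '-') is shared by Delta and Epsilon — a synapomorphy uniting that clade.
C3: derived state '+' in Theta only — an autapomorphy, so it tells us nothing about relationships among taxa.
Only Alpha and Theta show the derived state '+' for C4, supporting them as a clade.
C5 (derived state '+') is unique to Alpha (autapomorphy; uninformative for grouping).
Most parsimonious ingroup topology: ((Theta,Alpha),(Delta,Epsilon)).
Delta and Epsilon share a more recent common ancestor with each other than either does with Alpha, so Alpha is the least closely related of the three.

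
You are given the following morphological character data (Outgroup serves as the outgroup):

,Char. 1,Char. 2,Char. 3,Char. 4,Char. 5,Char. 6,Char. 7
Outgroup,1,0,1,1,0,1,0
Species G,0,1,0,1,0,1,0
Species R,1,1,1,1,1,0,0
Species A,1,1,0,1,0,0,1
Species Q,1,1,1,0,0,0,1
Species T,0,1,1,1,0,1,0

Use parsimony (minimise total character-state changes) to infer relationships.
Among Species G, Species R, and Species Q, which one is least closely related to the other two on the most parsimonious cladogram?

Species G

Character polarity is set by the outgroup: the derived state is whichever differs from the outgroup's state, so for Char. 1, Char. 3, Char. 4, Char. 6 the derived state is '0', and for the remaining characters it is '1'.
Only Species G and Species T show the derived state '0' for Char. 1, supporting them as a clade.
Char. 2 (derived state '1') is shared by all ingroup taxa — unites the whole ingroup.
Char. 3 groups Species A and Species G, which is incompatible with the clades supported by the remaining characters; treating it as convergent (homoplasy) costs fewer steps than any alternative tree.
Char. 4 (derived state '0') is unique to Species Q (autapomorphy; uninformative for grouping).
Char. 5 (derived state '1') is unique to Species R (autapomorphy; uninformative for grouping).
Char. 6: derived state '0' in Species A, Species Q, and Species R only — synapomorphy for {Species A, Species Q, Species R}.
Only Species A and Species Q show the derived state '1' for Char. 7, supporting them as a clade.
Most parsimonious ingroup topology: ((Species G,Species T),(Species R,(Species A,Species Q))).
Species R and Species Q share a more recent common ancestor with each other than either does with Species G, so Species G is the least closely related of the three.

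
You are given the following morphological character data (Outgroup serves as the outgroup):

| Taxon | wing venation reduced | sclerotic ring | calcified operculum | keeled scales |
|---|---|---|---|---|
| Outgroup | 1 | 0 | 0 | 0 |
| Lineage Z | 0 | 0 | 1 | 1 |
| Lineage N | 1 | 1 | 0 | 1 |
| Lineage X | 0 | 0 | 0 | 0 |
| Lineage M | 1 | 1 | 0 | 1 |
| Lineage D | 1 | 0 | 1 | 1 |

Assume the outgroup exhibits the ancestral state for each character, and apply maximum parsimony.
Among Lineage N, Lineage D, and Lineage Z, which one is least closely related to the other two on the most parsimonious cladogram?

Lineage N

Character polarity is set by the outgroup: the derived state is whichever differs from the outgroup's state, so for wing venation reduced the derived state is '0', and for the remaining characters it is '1'.
wing venation reduced (state '0') occurs in Lineage X and Lineage Z but conflicts with the nesting implied by the other characters — most parsimoniously interpreted as homoplasy.
sclerotic ring: derived state '1' in Lineage M and Lineage N only — synapomorphy for {Lineage M, Lineage N}.
calcified operculum: derived state '1' in Lineage D and Lineage Z only — synapomorphy for {Lineage D, Lineage Z}.
keeled scales: derived state '1' in Lineage D, Lineage M, Lineage N, and Lineage Z only — synapomorphy for {Lineage D, Lineage M, Lineage N, Lineage Z}.
Most parsimonious ingroup topology: (((Lineage Z,Lineage D),(Lineage N,Lineage M)),Lineage X).
Lineage Z and Lineage D share a more recent common ancestor with each other than either does with Lineage N, so Lineage N is the least closely related of the three.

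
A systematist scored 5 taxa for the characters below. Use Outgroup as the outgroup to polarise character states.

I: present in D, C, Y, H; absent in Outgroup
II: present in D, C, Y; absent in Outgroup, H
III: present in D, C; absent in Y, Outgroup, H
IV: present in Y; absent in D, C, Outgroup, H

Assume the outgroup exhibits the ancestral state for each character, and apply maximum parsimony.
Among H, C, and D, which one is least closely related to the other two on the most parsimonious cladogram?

The outgroup has state 'absent' for every character, so 'present' is the derived state throughout.
I (derived state 'present') is shared by all ingroup taxa — unites the whole ingroup.
II (derived state 'present') is shared by C, D, and Y — a synapomorphy uniting that clade.
III: derived state 'present' in C and D only — synapomorphy for {C, D}.
IV (derived state 'present') is unique to Y (autapomorphy; uninformative for grouping).
Most parsimonious ingroup topology: (((D,C),Y),H).
C and D share a more recent common ancestor with each other than either does with H, so H is the least closely related of the three.

H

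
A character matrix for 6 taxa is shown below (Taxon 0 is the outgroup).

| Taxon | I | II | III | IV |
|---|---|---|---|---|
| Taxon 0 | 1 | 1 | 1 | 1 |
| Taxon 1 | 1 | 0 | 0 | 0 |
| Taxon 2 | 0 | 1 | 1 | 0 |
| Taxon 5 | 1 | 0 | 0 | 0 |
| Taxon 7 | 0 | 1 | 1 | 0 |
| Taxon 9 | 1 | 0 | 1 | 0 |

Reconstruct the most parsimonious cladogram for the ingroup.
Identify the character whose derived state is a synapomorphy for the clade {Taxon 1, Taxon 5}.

III

The outgroup has state '1' for every character, so '0' is the derived state throughout.
I (derived state '0') is shared by Taxon 2 and Taxon 7 — a synapomorphy uniting that clade.
II: derived state '0' in Taxon 1, Taxon 5, and Taxon 9 only — synapomorphy for {Taxon 1, Taxon 5, Taxon 9}.
III: derived state '0' in Taxon 1 and Taxon 5 only — synapomorphy for {Taxon 1, Taxon 5}.
All ingroup taxa share the derived state '0' for IV; it defines the ingroup but does not resolve relationships within it.
Most parsimonious ingroup topology: (((Taxon 1,Taxon 5),Taxon 9),(Taxon 2,Taxon 7)).
The clade {Taxon 1, Taxon 5} is supported by III: its derived state '0' occurs in exactly those taxa and in no other taxon (including the outgroup).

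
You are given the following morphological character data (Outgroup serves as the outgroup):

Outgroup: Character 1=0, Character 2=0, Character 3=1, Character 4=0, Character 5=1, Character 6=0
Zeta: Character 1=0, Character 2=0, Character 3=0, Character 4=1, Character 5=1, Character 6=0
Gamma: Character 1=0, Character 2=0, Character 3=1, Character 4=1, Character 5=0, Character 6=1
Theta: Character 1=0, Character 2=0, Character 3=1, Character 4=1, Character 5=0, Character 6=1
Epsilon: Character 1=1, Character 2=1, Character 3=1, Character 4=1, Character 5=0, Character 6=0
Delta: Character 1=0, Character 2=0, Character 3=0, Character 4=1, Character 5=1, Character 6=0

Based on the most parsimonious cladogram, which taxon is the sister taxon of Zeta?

Character polarity is set by the outgroup: the derived state is whichever differs from the outgroup's state, so for Character 3, Character 5 the derived state is '0', and for the remaining characters it is '1'.
Character 1: derived state '1' in Epsilon only — an autapomorphy, so it tells us nothing about relationships among taxa.
Character 2 (derived state '1') is unique to Epsilon (autapomorphy; uninformative for grouping).
Character 3 (derived state '0') is shared by Delta and Zeta — a synapomorphy uniting that clade.
Character 4 (derived state '1') is shared by all ingroup taxa — unites the whole ingroup.
Only Epsilon, Gamma, and Theta show the derived state '0' for Character 5, supporting them as a clade.
Character 6 (derived state '1') is shared by Gamma and Theta — a synapomorphy uniting that clade.
Most parsimonious ingroup topology: ((Zeta,Delta),((Gamma,Theta),Epsilon)).
Zeta and Delta form a cherry on this tree, so they are sister taxa.

Delta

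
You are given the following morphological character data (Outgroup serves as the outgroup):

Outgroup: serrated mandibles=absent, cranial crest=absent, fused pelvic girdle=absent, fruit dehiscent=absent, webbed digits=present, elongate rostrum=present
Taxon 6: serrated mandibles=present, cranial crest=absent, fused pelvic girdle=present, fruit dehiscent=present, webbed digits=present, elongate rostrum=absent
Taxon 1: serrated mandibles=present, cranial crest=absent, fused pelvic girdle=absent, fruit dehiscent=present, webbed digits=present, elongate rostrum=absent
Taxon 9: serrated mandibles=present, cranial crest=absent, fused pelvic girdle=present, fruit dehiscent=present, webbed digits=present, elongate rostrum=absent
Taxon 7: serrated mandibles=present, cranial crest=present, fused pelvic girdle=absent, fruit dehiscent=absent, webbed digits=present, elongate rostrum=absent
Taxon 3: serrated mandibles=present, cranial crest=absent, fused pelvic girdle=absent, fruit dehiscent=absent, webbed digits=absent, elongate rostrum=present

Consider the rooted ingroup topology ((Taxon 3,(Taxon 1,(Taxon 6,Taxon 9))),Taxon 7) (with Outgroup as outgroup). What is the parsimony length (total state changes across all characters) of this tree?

7

Map each character onto ((Taxon 3,(Taxon 1,(Taxon 6,Taxon 9))),Taxon 7) (rooted by Outgroup) and count the minimum state changes it requires (Fitch parsimony):
serrated mandibles: 1; cranial crest: 1; fused pelvic girdle: 1; fruit dehiscent: 1; webbed digits: 1; elongate rostrum: 2.
Total tree length = 7.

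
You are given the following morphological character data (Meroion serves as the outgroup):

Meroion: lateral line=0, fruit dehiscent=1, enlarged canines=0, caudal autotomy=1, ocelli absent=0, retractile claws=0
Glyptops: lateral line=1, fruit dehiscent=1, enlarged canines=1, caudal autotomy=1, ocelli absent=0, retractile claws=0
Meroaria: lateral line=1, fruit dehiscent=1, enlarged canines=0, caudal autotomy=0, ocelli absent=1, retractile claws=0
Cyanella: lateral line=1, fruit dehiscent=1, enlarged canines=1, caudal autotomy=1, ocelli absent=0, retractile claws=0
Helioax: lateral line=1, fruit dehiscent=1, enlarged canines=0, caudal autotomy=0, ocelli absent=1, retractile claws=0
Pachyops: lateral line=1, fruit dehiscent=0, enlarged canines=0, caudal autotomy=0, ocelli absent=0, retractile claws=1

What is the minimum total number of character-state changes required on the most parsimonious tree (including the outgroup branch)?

6

Character polarity is set by the outgroup: the derived state is whichever differs from the outgroup's state, so for fruit dehiscent, caudal autotomy the derived state is '0', and for the remaining characters it is '1'.
All ingroup taxa share the derived state '1' for lateral line; it defines the ingroup but does not resolve relationships within it.
fruit dehiscent: derived state '0' in Pachyops only — an autapomorphy, so it tells us nothing about relationships among taxa.
enlarged canines: derived state '1' in Cyanella and Glyptops only — synapomorphy for {Cyanella, Glyptops}.
Only Helioax, Meroaria, and Pachyops show the derived state '0' for caudal autotomy, supporting them as a clade.
ocelli absent: derived state '1' in Helioax and Meroaria only — synapomorphy for {Helioax, Meroaria}.
retractile claws (derived state '1') is unique to Pachyops (autapomorphy; uninformative for grouping).
Most parsimonious ingroup topology: ((Glyptops,Cyanella),((Meroaria,Helioax),Pachyops)).
Changes per character on this tree: lateral line: 1; fruit dehiscent: 1; enlarged canines: 1; caudal autotomy: 1; ocelli absent: 1; retractile claws: 1.
Total = 6.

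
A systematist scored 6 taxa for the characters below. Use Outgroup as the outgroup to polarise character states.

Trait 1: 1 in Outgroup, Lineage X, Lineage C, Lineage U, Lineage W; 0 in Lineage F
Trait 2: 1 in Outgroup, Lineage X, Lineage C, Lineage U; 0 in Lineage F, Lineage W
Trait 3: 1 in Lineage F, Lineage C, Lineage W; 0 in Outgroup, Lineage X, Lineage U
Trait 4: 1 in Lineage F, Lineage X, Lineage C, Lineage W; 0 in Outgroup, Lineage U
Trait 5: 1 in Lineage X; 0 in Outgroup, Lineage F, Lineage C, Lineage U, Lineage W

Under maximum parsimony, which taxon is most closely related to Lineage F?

Lineage W

Character polarity is set by the outgroup: the derived state is whichever differs from the outgroup's state, so for Trait 1, Trait 2 the derived state is '0', and for the remaining characters it is '1'.
Trait 1: derived state '0' in Lineage F only — an autapomorphy, so it tells us nothing about relationships among taxa.
Trait 2 (derived state '0') is shared by Lineage F and Lineage W — a synapomorphy uniting that clade.
Only Lineage C, Lineage F, and Lineage W show the derived state '1' for Trait 3, supporting them as a clade.
Only Lineage C, Lineage F, Lineage W, and Lineage X show the derived state '1' for Trait 4, supporting them as a clade.
Trait 5: derived state '1' in Lineage X only — an autapomorphy, so it tells us nothing about relationships among taxa.
Most parsimonious ingroup topology: ((((Lineage F,Lineage W),Lineage C),Lineage X),Lineage U).
Lineage F and Lineage W form a cherry on this tree, so they are sister taxa.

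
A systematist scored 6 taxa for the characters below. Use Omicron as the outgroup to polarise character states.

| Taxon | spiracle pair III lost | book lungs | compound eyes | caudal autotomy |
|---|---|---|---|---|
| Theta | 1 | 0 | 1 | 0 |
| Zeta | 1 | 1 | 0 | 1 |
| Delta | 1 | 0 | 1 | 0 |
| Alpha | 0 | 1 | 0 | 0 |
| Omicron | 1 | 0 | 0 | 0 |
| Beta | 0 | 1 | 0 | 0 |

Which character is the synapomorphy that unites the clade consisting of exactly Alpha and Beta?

Character polarity is set by the outgroup: the derived state is whichever differs from the outgroup's state, so for spiracle pair III lost the derived state is '0', and for the remaining characters it is '1'.
spiracle pair III lost: derived state '0' in Alpha and Beta only — synapomorphy for {Alpha, Beta}.
Only Alpha, Beta, and Zeta show the derived state '1' for book lungs, supporting them as a clade.
compound eyes: derived state '1' in Delta and Theta only — synapomorphy for {Delta, Theta}.
caudal autotomy: derived state '1' in Zeta only — an autapomorphy, so it tells us nothing about relationships among taxa.
Most parsimonious ingroup topology: ((Delta,Theta),((Alpha,Beta),Zeta)).
The clade {Alpha, Beta} is supported by spiracle pair III lost: its derived state '0' occurs in exactly those taxa and in no other taxon (including the outgroup).

spiracle pair III lost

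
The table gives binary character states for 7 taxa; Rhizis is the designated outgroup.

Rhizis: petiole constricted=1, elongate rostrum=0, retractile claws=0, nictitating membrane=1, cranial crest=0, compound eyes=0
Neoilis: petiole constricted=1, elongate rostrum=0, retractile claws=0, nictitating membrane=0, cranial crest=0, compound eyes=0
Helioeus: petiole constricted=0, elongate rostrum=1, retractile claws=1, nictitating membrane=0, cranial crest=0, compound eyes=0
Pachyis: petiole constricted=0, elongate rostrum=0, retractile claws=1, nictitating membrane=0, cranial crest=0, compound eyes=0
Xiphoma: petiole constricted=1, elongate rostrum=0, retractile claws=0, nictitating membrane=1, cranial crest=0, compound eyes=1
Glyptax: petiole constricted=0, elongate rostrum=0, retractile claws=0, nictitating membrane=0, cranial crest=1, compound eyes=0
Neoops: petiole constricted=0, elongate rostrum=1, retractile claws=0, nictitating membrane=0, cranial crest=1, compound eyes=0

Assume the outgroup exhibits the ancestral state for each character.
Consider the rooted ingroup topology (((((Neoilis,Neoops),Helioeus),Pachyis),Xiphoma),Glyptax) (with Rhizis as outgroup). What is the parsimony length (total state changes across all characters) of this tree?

Map each character onto (((((Neoilis,Neoops),Helioeus),Pachyis),Xiphoma),Glyptax) (rooted by Rhizis) and count the minimum state changes it requires (Fitch parsimony):
petiole constricted: 3; elongate rostrum: 2; retractile claws: 2; nictitating membrane: 2; cranial crest: 2; compound eyes: 1.
Total tree length = 12.

12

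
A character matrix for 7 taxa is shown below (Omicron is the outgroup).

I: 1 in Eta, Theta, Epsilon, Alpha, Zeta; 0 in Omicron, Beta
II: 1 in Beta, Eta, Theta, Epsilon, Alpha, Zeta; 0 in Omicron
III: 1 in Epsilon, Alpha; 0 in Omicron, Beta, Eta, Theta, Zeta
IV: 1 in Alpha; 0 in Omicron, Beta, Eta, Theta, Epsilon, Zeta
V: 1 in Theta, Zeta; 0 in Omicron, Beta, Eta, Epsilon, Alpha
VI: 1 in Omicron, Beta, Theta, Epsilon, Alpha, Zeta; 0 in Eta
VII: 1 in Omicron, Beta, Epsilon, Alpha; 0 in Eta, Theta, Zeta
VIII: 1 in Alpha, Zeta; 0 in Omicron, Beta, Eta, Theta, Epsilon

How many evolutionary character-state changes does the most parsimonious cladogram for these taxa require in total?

9

Character polarity is set by the outgroup: the derived state is whichever differs from the outgroup's state, so for VI, VII the derived state is '0', and for the remaining characters it is '1'.
Only Alpha, Epsilon, Eta, Theta, and Zeta show the derived state '1' for I, supporting them as a clade.
All ingroup taxa share the derived state '1' for II; it defines the ingroup but does not resolve relationships within it.
III (derived state '1') is shared by Alpha and Epsilon — a synapomorphy uniting that clade.
IV: derived state '1' in Alpha only — an autapomorphy, so it tells us nothing about relationships among taxa.
Only Theta and Zeta show the derived state '1' for V, supporting them as a clade.
VI: derived state '0' in Eta only — an autapomorphy, so it tells us nothing about relationships among taxa.
Only Eta, Theta, and Zeta show the derived state '0' for VII, supporting them as a clade.
VIII (state '1') occurs in Alpha and Zeta but conflicts with the nesting implied by the other characters — most parsimoniously interpreted as homoplasy.
Most parsimonious ingroup topology: (Beta,((Eta,(Theta,Zeta)),(Epsilon,Alpha))).
Changes per character on this tree: I: 1; II: 1; III: 1; IV: 1; V: 1; VI: 1; VII: 1; VIII: 2.
Total = 9.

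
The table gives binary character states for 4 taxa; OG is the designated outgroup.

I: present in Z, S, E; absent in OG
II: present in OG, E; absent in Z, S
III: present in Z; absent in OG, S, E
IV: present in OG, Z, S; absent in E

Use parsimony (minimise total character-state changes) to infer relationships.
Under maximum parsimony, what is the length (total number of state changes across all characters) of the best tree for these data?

Character polarity is set by the outgroup: the derived state is whichever differs from the outgroup's state, so for II, IV the derived state is 'absent', and for the remaining characters it is 'present'.
I (derived state 'present') is shared by all ingroup taxa — unites the whole ingroup.
II: derived state 'absent' in S and Z only — synapomorphy for {S, Z}.
III: derived state 'present' in Z only — an autapomorphy, so it tells us nothing about relationships among taxa.
IV: derived state 'absent' in E only — an autapomorphy, so it tells us nothing about relationships among taxa.
Most parsimonious ingroup topology: ((Z,S),E).
Changes per character on this tree: I: 1; II: 1; III: 1; IV: 1.
Total = 4.

4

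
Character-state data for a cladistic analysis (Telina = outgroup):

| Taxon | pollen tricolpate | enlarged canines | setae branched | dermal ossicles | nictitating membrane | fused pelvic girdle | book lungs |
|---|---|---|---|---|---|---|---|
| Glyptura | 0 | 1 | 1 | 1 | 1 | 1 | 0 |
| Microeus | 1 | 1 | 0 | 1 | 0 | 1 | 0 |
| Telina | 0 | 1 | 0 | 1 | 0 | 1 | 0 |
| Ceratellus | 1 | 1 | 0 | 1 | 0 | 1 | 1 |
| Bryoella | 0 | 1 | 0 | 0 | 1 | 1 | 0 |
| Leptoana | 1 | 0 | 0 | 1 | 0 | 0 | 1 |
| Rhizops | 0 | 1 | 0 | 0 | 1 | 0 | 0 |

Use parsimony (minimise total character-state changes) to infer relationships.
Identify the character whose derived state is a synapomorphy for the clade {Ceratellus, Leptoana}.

Character polarity is set by the outgroup: the derived state is whichever differs from the outgroup's state, so for enlarged canines, dermal ossicles, fused pelvic girdle the derived state is '0', and for the remaining characters it is '1'.
pollen tricolpate (derived state '1') is shared by Ceratellus, Leptoana, and Microeus — a synapomorphy uniting that clade.
enlarged canines: derived state '0' in Leptoana only — an autapomorphy, so it tells us nothing about relationships among taxa.
setae branched (derived state '1') is unique to Glyptura (autapomorphy; uninformative for grouping).
dermal ossicles: derived state '0' in Bryoella and Rhizops only — synapomorphy for {Bryoella, Rhizops}.
Only Bryoella, Glyptura, and Rhizops show the derived state '1' for nictitating membrane, supporting them as a clade.
fused pelvic girdle groups Leptoana and Rhizops, which is incompatible with the clades supported by the remaining characters; treating it as convergent (homoplasy) costs fewer steps than any alternative tree.
book lungs: derived state '1' in Ceratellus and Leptoana only — synapomorphy for {Ceratellus, Leptoana}.
Most parsimonious ingroup topology: (((Ceratellus,Leptoana),Microeus),((Bryoella,Rhizops),Glyptura)).
The clade {Ceratellus, Leptoana} is supported by book lungs: its derived state '1' occurs in exactly those taxa and in no other taxon (including the outgroup).

book lungs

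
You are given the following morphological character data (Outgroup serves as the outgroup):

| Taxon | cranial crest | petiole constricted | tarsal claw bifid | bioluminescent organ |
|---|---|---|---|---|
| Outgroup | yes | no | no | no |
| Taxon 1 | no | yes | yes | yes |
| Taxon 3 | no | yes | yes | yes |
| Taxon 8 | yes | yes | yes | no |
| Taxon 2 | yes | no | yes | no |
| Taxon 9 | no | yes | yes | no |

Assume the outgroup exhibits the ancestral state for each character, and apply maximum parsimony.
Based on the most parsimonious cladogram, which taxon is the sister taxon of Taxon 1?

Character polarity is set by the outgroup: the derived state is whichever differs from the outgroup's state, so for cranial crest the derived state is 'no', and for the remaining characters it is 'yes'.
Only Taxon 1, Taxon 3, and Taxon 9 show the derived state 'no' for cranial crest, supporting them as a clade.
petiole constricted (derived state 'yes') is shared by Taxon 1, Taxon 3, Taxon 8, and Taxon 9 — a synapomorphy uniting that clade.
All ingroup taxa share the derived state 'yes' for tarsal claw bifid; it defines the ingroup but does not resolve relationships within it.
bioluminescent organ: derived state 'yes' in Taxon 1 and Taxon 3 only — synapomorphy for {Taxon 1, Taxon 3}.
Most parsimonious ingroup topology: ((((Taxon 1,Taxon 3),Taxon 9),Taxon 8),Taxon 2).
Taxon 1 and Taxon 3 form a cherry on this tree, so they are sister taxa.

Taxon 3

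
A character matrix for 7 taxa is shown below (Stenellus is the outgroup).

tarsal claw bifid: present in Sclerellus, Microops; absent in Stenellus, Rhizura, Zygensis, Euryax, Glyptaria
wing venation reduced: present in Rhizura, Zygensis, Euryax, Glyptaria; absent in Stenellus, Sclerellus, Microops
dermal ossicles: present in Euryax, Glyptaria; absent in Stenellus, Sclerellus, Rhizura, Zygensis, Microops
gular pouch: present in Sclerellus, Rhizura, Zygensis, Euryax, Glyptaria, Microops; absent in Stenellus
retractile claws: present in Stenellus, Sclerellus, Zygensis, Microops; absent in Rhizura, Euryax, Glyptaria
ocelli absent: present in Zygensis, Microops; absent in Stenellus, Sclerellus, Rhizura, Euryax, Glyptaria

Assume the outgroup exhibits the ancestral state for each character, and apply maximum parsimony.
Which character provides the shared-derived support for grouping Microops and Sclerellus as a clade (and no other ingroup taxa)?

tarsal claw bifid

Character polarity is set by the outgroup: the derived state is whichever differs from the outgroup's state, so for retractile claws the derived state is 'absent', and for the remaining characters it is 'present'.
tarsal claw bifid: derived state 'present' in Microops and Sclerellus only — synapomorphy for {Microops, Sclerellus}.
wing venation reduced (derived state 'present') is shared by Euryax, Glyptaria, Rhizura, and Zygensis — a synapomorphy uniting that clade.
dermal ossicles (derived state 'present') is shared by Euryax and Glyptaria — a synapomorphy uniting that clade.
gular pouch (derived state 'present') is shared by all ingroup taxa — unites the whole ingroup.
Only Euryax, Glyptaria, and Rhizura show the derived state 'absent' for retractile claws, supporting them as a clade.
ocelli absent groups Microops and Zygensis, which is incompatible with the clades supported by the remaining characters; treating it as convergent (homoplasy) costs fewer steps than any alternative tree.
Most parsimonious ingroup topology: ((Sclerellus,Microops),((Rhizura,(Euryax,Glyptaria)),Zygensis)).
The clade {Microops, Sclerellus} is supported by tarsal claw bifid: its derived state 'present' occurs in exactly those taxa and in no other taxon (including the outgroup).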